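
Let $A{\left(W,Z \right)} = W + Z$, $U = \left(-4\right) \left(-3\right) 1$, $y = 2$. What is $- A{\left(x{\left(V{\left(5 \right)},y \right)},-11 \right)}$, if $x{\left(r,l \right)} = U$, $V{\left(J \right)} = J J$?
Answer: $-1$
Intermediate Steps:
$V{\left(J \right)} = J^{2}$
$U = 12$ ($U = 12 \cdot 1 = 12$)
$x{\left(r,l \right)} = 12$
$- A{\left(x{\left(V{\left(5 \right)},y \right)},-11 \right)} = - (12 - 11) = \left(-1\right) 1 = -1$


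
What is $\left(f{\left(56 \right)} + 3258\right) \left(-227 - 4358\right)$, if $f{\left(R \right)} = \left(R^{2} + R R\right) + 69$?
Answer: $-44011415$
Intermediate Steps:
$f{\left(R \right)} = 69 + 2 R^{2}$ ($f{\left(R \right)} = \left(R^{2} + R^{2}\right) + 69 = 2 R^{2} + 69 = 69 + 2 R^{2}$)
$\left(f{\left(56 \right)} + 3258\right) \left(-227 - 4358\right) = \left(\left(69 + 2 \cdot 56^{2}\right) + 3258\right) \left(-227 - 4358\right) = \left(\left(69 + 2 \cdot 3136\right) + 3258\right) \left(-4585\right) = \left(\left(69 + 6272\right) + 3258\right) \left(-4585\right) = \left(6341 + 3258\right) \left(-4585\right) = 9599 \left(-4585\right) = -44011415$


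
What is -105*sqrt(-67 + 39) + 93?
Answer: 93 - 210*I*sqrt(7) ≈ 93.0 - 555.61*I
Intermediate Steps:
-105*sqrt(-67 + 39) + 93 = -210*I*sqrt(7) + 93 = 93 - 210*I*sqrt(7)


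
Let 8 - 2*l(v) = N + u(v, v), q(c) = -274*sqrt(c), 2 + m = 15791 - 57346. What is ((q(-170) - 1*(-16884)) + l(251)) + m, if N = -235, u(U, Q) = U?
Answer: -24677 - 274*I*sqrt(170) ≈ -24677.0 - 3572.5*I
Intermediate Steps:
m = -41557 (m = -2 + (15791 - 57346) = -2 - 41555 = -41557)
l(v) = 243/2 - v/2 (l(v) = 4 - (-235 + v)/2 = 4 + (235/2 - v/2) = 243/2 - v/2)
((q(-170) - 1*(-16884)) + l(251)) + m = ((-274*I*sqrt(170) - 1*(-16884)) + (243/2 - 1/2*251)) - 41557 = ((-274*I*sqrt(170) + 16884) + (243/2 - 251/2)) - 41557 = ((-274*I*sqrt(170) + 16884) - 4) - 41557 = ((16884 - 274*I*sqrt(170)) - 4) - 41557 = (16880 - 274*I*sqrt(170)) - 41557 = -24677 - 274*I*sqrt(170)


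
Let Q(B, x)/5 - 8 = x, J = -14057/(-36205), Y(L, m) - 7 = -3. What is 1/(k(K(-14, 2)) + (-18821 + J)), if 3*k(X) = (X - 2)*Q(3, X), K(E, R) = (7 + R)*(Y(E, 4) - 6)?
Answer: -108615/2007995744 ≈ -5.4091e-5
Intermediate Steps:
Y(L, m) = 4 (Y(L, m) = 7 - 3 = 4)
J = 14057/36205 (J = -14057*(-1/36205) = 14057/36205 ≈ 0.38826)
K(E, R) = -14 - 2*R (K(E, R) = (7 + R)*(4 - 6) = (7 + R)*(-2) = -14 - 2*R)
Q(B, x) = 40 + 5*x
k(X) = (-2 + X)*(40 + 5*X)/3 (k(X) = ((X - 2)*(40 + 5*X))/3 = ((-2 + X)*(40 + 5*X))/3 = (-2 + X)*(40 + 5*X)/3)
1/(k(K(-14, 2)) + (-18821 + J)) = 1/(5*(-2 + (-14 - 2*2))*(8 + (-14 - 2*2))/3 + (-18821 + 14057/36205)) = 1/(5*(-2 + (-14 - 4))*(8 + (-14 - 4))/3 - 681400248/36205) = 1/(5*(-2 - 18)*(8 - 18)/3 - 681400248/36205) = 1/((5/3)*(-20)*(-10) - 681400248/36205) = 1/(1000/3 - 681400248/36205) = 1/(-2007995744/108615) = -108615/2007995744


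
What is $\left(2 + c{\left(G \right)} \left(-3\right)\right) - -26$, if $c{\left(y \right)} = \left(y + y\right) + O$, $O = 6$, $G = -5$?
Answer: $40$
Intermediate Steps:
$c{\left(y \right)} = 6 + 2 y$ ($c{\left(y \right)} = \left(y + y\right) + 6 = 2 y + 6 = 6 + 2 y$)
$\left(2 + c{\left(G \right)} \left(-3\right)\right) - -26 = \left(2 + \left(6 + 2 \left(-5\right)\right) \left(-3\right)\right) - -26 = \left(2 + \left(6 - 10\right) \left(-3\right)\right) + 26 = \left(2 - -12\right) + 26 = \left(2 + 12\right) + 26 = 14 + 26 = 40$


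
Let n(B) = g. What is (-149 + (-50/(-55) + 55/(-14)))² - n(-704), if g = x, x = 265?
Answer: 541790181/23716 ≈ 22845.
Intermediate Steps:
g = 265
n(B) = 265
(-149 + (-50/(-55) + 55/(-14)))² - n(-704) = (-149 + (-50/(-55) + 55/(-14)))² - 1*265 = (-149 + (-50*(-1/55) + 55*(-1/14)))² - 265 = (-149 + (10/11 - 55/14))² - 265 = (-149 - 465/154)² - 265 = (-23411/154)² - 265 = 548074921/23716 - 265 = 541790181/23716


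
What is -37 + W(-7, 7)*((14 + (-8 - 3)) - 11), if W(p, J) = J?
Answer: -93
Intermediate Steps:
-37 + W(-7, 7)*((14 + (-8 - 3)) - 11) = -37 + 7*((14 + (-8 - 3)) - 11) = -37 + 7*((14 - 11) - 11) = -37 + 7*(3 - 11) = -37 + 7*(-8) = -37 - 56 = -93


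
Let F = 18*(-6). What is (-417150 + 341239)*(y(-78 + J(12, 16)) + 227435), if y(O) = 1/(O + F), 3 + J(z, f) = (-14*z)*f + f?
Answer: -49394645037474/2861 ≈ -1.7265e+10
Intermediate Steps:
J(z, f) = -3 + f - 14*f*z (J(z, f) = -3 + ((-14*z)*f + f) = -3 + (-14*f*z + f) = -3 + (f - 14*f*z) = -3 + f - 14*f*z)
F = -108
y(O) = 1/(-108 + O) (y(O) = 1/(O - 108) = 1/(-108 + O))
(-417150 + 341239)*(y(-78 + J(12, 16)) + 227435) = (-417150 + 341239)*(1/(-108 + (-78 + (-3 + 16 - 14*16*12))) + 227435) = -75911*(1/(-108 + (-78 + (-3 + 16 - 2688))) + 227435) = -75911*(1/(-108 + (-78 - 2675)) + 227435) = -75911*(1/(-108 - 2753) + 227435) = -75911*(1/(-2861) + 227435) = -75911*(-1/2861 + 227435) = -75911*650691534/2861 = -49394645037474/2861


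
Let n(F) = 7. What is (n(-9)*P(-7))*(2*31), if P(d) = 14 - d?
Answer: 9114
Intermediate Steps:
(n(-9)*P(-7))*(2*31) = (7*(14 - 1*(-7)))*(2*31) = (7*(14 + 7))*62 = (7*21)*62 = 147*62 = 9114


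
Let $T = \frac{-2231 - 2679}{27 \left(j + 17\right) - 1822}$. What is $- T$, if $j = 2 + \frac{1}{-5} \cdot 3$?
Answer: $- \frac{12275}{3313} \approx -3.7051$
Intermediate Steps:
$j = \frac{7}{5}$ ($j = 2 - \frac{3}{5} = \frac{7}{5} \approx 1.4$)
$T = \frac{12275}{3313}$ ($T = \frac{-2231 - 2679}{27 \left(\frac{7}{5} + 17\right) - 1822} = - \frac{4910}{27 \cdot \frac{92}{5} - 1822} = - \frac{4910}{\frac{2484}{5} - 1822} = - \frac{4910}{- \frac{6626}{5}} = \left(-4910\right) \left(- \frac{5}{6626}\right) = \frac{12275}{3313} \approx 3.7051$)
$- T = \left(-1\right) \frac{12275}{3313} = - \frac{12275}{3313}$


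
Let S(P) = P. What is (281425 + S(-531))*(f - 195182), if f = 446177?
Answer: 70502989530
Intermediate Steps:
(281425 + S(-531))*(f - 195182) = (281425 - 531)*(446177 - 195182) = 280894*250995 = 70502989530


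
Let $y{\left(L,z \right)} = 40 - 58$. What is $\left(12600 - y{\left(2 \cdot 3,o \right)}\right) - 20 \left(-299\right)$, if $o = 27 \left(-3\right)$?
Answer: $18598$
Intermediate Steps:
$o = -81$
$y{\left(L,z \right)} = -18$
$\left(12600 - y{\left(2 \cdot 3,o \right)}\right) - 20 \left(-299\right) = \left(12600 - -18\right) - 20 \left(-299\right) = \left(12600 + 18\right) - -5980 = 12618 + 5980 = 18598$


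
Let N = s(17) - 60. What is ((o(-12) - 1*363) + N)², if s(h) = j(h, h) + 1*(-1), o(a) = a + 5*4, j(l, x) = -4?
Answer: 176400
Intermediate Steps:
o(a) = 20 + a (o(a) = a + 20 = 20 + a)
s(h) = -5 (s(h) = -4 + 1*(-1) = -4 - 1 = -5)
N = -65 (N = -5 - 60 = -65)
((o(-12) - 1*363) + N)² = (((20 - 12) - 1*363) - 65)² = ((8 - 363) - 65)² = (-355 - 65)² = (-420)² = 176400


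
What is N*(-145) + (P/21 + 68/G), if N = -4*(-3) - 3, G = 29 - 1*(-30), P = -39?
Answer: -539256/413 ≈ -1305.7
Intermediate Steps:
G = 59 (G = 29 + 30 = 59)
N = 9 (N = 12 - 3 = 9)
N*(-145) + (P/21 + 68/G) = 9*(-145) + (-39/21 + 68/59) = -1305 + (-39*1/21 + 68*(1/59)) = -1305 + (-13/7 + 68/59) = -1305 - 291/413 = -539256/413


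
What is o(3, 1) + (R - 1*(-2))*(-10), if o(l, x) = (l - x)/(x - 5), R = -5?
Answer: 59/2 ≈ 29.500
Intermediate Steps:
o(l, x) = (l - x)/(-5 + x)
o(3, 1) + (R - 1*(-2))*(-10) = (3 - 1*1)/(-5 + 1) + (-5 - 1*(-2))*(-10) = (3 - 1)/(-4) + (-5 + 2)*(-10) = -¼*2 - 3*(-10) = -½ + 30 = 59/2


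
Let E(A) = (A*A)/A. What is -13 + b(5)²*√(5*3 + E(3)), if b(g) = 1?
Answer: -13 + 3*√2 ≈ -8.7574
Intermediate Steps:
E(A) = A (E(A) = A²/A = A)
-13 + b(5)²*√(5*3 + E(3)) = -13 + 1²*√(5*3 + 3) = -13 + 1*√(15 + 3) = -13 + 1*√18 = -13 + 1*(3*√2) = -13 + 3*√2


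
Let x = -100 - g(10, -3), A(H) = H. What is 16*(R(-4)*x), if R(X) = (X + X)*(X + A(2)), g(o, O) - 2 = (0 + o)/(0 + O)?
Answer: -75776/3 ≈ -25259.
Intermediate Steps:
g(o, O) = 2 + o/O (g(o, O) = 2 + (0 + o)/(0 + O) = 2 + o/O)
R(X) = 2*X*(2 + X) (R(X) = (X + X)*(X + 2) = (2*X)*(2 + X) = 2*X*(2 + X))
x = -296/3 (x = -100 - (2 + 10/(-3)) = -100 - (2 + 10*(-1/3)) = -100 - (2 - 10/3) = -100 - 1*(-4/3) = -100 + 4/3 = -296/3 ≈ -98.667)
16*(R(-4)*x) = 16*((2*(-4)*(2 - 4))*(-296/3)) = 16*((2*(-4)*(-2))*(-296/3)) = 16*(16*(-296/3)) = 16*(-4736/3) = -75776/3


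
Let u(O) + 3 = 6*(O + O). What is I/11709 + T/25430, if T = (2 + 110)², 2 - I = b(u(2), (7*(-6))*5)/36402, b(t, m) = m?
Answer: 445708219651/903254565645 ≈ 0.49345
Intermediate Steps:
u(O) = -3 + 12*O (u(O) = -3 + 6*(O + O) = -3 + 6*(2*O) = -3 + 12*O)
I = 12169/6067 (I = 2 - (7*(-6))*5/36402 = 2 - (-42*5)/36402 = 2 - (-210)/36402 = 2 - 1*(-35/6067) = 2 + 35/6067 = 12169/6067 ≈ 2.0058)
T = 12544 (T = 112² = 12544)
I/11709 + T/25430 = (12169/6067)/11709 + 12544/25430 = (12169/6067)*(1/11709) + 12544*(1/25430) = 12169/71038503 + 6272/12715 = 445708219651/903254565645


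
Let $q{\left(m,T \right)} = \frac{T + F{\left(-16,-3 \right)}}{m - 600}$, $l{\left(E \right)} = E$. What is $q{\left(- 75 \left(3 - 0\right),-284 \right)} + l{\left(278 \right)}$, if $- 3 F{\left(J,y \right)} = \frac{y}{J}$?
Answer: $\frac{244943}{880} \approx 278.34$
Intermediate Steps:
$F{\left(J,y \right)} = - \frac{y}{3 J}$ ($F{\left(J,y \right)} = - \frac{y \frac{1}{J}}{3} = - \frac{y}{3 J}$)
$q{\left(m,T \right)} = \frac{- \frac{1}{16} + T}{-600 + m}$ ($q{\left(m,T \right)} = \frac{T - - \frac{1}{-16}}{m - 600} = \frac{T - \left(-1\right) \left(- \frac{1}{16}\right)}{-600 + m} = \frac{T - \frac{1}{16}}{-600 + m} = \frac{- \frac{1}{16} + T}{-600 + m}$)
$q{\left(- 75 \left(3 - 0\right),-284 \right)} + l{\left(278 \right)} = \frac{- \frac{1}{16} - 284}{-600 - 75 \left(3 - 0\right)} + 278 = \frac{1}{-600 - 75 \left(3 + 0\right)} \left(- \frac{4545}{16}\right) + 278 = \frac{1}{-600 - 225} \left(- \frac{4545}{16}\right) + 278 = \frac{1}{-825} \left(- \frac{4545}{16}\right) + 278 = \left(- \frac{1}{825}\right) \left(- \frac{4545}{16}\right) + 278 = \frac{303}{880} + 278 = \frac{244943}{880}$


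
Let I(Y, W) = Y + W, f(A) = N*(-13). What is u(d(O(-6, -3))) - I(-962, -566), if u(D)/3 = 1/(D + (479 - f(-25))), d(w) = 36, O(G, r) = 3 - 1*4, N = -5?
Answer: 229201/150 ≈ 1528.0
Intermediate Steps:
O(G, r) = -1 (O(G, r) = 3 - 4 = -1)
f(A) = 65 (f(A) = -5*(-13) = 65)
u(D) = 3/(414 + D) (u(D) = 3/(D + (479 - 1*65)) = 3/(D + (479 - 65)) = 3/(D + 414) = 3/(414 + D))
I(Y, W) = W + Y
u(d(O(-6, -3))) - I(-962, -566) = 3/(414 + 36) - (-566 - 962) = 3/450 - 1*(-1528) = 3*(1/450) + 1528 = 1/150 + 1528 = 229201/150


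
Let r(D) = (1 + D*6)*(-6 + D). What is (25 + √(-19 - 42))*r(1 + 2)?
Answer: -1425 - 57*I*√61 ≈ -1425.0 - 445.18*I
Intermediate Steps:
r(D) = (1 + 6*D)*(-6 + D)
(25 + √(-19 - 42))*r(1 + 2) = (25 + √(-19 - 42))*(-6 - 35*(1 + 2) + 6*(1 + 2)²) = (25 + √(-61))*(-6 - 35*3 + 6*3²) = (25 + I*√61)*(-6 - 105 + 6*9) = (25 + I*√61)*(-6 - 105 + 54) = (25 + I*√61)*(-57) = -1425 - 57*I*√61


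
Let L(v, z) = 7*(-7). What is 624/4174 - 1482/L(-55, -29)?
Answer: 3108222/102263 ≈ 30.394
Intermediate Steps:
L(v, z) = -49
624/4174 - 1482/L(-55, -29) = 624/4174 - 1482/(-49) = 624*(1/4174) - 1482*(-1/49) = 312/2087 + 1482/49 = 3108222/102263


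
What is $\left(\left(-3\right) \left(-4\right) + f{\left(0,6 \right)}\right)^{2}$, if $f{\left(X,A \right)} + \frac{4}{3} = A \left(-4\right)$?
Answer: $\frac{1600}{9} \approx 177.78$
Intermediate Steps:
$f{\left(X,A \right)} = - \frac{4}{3} - 4 A$ ($f{\left(X,A \right)} = - \frac{4}{3} + A \left(-4\right) = - \frac{4}{3} - 4 A$)
$\left(\left(-3\right) \left(-4\right) + f{\left(0,6 \right)}\right)^{2} = \left(\left(-3\right) \left(-4\right) - \frac{76}{3}\right)^{2} = \left(12 - \frac{76}{3}\right)^{2} = \left(- \frac{40}{3}\right)^{2} = \frac{1600}{9}$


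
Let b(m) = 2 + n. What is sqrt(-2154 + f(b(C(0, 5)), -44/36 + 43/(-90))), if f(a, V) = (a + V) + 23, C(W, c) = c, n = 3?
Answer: I*sqrt(212770)/10 ≈ 46.127*I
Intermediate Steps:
b(m) = 5 (b(m) = 2 + 3 = 5)
f(a, V) = 23 + V + a (f(a, V) = (V + a) + 23 = 23 + V + a)
sqrt(-2154 + f(b(C(0, 5)), -44/36 + 43/(-90))) = sqrt(-2154 + (23 + (-44/36 + 43/(-90)) + 5)) = sqrt(-2154 + (23 + (-44*1/36 + 43*(-1/90)) + 5)) = sqrt(-2154 + (23 + (-11/9 - 43/90) + 5)) = sqrt(-2154 + (23 - 17/10 + 5)) = sqrt(-2154 + 263/10) = sqrt(-21277/10) = I*sqrt(212770)/10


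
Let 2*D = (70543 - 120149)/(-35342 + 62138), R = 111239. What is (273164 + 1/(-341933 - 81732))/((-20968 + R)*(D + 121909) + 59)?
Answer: 281918343479724/11357443852358285425 ≈ 2.4822e-5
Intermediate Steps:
D = -24803/26796 (D = ((70543 - 120149)/(-35342 + 62138))/2 = (-49606/26796)/2 = (-49606*1/26796)/2 = (½)*(-24803/13398) = -24803/26796 ≈ -0.92562)
(273164 + 1/(-341933 - 81732))/((-20968 + R)*(D + 121909) + 59) = (273164 + 1/(-341933 - 81732))/((-20968 + 111239)*(-24803/26796 + 121909) + 59) = (273164 + 1/(-423665))/(90271*(3266648761/26796) + 59) = (273164 - 1/423665)/(294883650304231/26796 + 59) = 115730026059/(423665*(294883651885195/26796)) = (115730026059/423665)*(26796/294883651885195) = 281918343479724/11357443852358285425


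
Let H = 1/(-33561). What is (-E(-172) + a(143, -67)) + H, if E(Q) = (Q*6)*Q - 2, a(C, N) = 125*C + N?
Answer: -5359490335/33561 ≈ -1.5969e+5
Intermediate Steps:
a(C, N) = N + 125*C
E(Q) = -2 + 6*Q² (E(Q) = (6*Q)*Q - 2 = 6*Q² - 2 = -2 + 6*Q²)
H = -1/33561 ≈ -2.9797e-5
(-E(-172) + a(143, -67)) + H = (-(-2 + 6*(-172)²) + (-67 + 125*143)) - 1/33561 = (-(-2 + 6*29584) + (-67 + 17875)) - 1/33561 = (-(-2 + 177504) + 17808) - 1/33561 = (-1*177502 + 17808) - 1/33561 = (-177502 + 17808) - 1/33561 = -159694 - 1/33561 = -5359490335/33561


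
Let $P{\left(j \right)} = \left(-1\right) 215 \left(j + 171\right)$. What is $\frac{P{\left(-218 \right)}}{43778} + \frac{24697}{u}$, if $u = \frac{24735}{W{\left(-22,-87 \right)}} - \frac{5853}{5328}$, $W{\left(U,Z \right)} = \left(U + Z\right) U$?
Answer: $\frac{328928595549577}{122737445474} \approx 2679.9$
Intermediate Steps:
$P{\left(j \right)} = -36765 - 215 j$ ($P{\left(j \right)} = - 215 \left(171 + j\right) = -36765 - 215 j$)
$W{\left(U,Z \right)} = U \left(U + Z\right)$
$u = \frac{19625431}{2129424}$ ($u = \frac{24735}{\left(-22\right) \left(-22 - 87\right)} - \frac{5853}{5328} = \frac{24735}{\left(-22\right) \left(-109\right)} - \frac{1951}{1776} = \frac{24735}{2398} - \frac{1951}{1776} = \frac{19625431}{2129424} \approx 9.2163$)
$\frac{P{\left(-218 \right)}}{43778} + \frac{24697}{u} = \frac{-36765 - -46870}{43778} + \frac{24697}{\frac{19625431}{2129424}} = \left(-36765 + 46870\right) \frac{1}{43778} + 24697 \cdot \frac{2129424}{19625431} = 10105 \cdot \frac{1}{43778} + \frac{52590384528}{19625431} = \frac{10105}{43778} + \frac{52590384528}{19625431} = \frac{328928595549577}{122737445474}$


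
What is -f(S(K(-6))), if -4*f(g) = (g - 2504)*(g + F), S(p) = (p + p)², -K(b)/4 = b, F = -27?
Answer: -113850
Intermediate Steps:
K(b) = -4*b
S(p) = 4*p² (S(p) = (2*p)² = 4*p²)
f(g) = -(-2504 + g)*(-27 + g)/4 (f(g) = -(g - 2504)*(g - 27)/4 = -(-2504 + g)*(-27 + g)/4)
-f(S(K(-6))) = -(-16902 - (4*(-4*(-6))²)²/4 + 2531*(4*(-4*(-6))²)/4) = -(-16902 - (4*24²)²/4 + 2531*(4*24²)/4) = -(-16902 - (4*576)²/4 + 2531*(4*576)/4) = -(-16902 - ¼*2304² + (2531/4)*2304) = -(-16902 - ¼*5308416 + 1457856) = -(-16902 - 1327104 + 1457856) = -1*113850 = -113850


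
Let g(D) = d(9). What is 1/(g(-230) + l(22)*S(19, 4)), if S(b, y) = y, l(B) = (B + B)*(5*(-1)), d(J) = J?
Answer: -1/871 ≈ -0.0011481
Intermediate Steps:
l(B) = -10*B (l(B) = (2*B)*(-5) = -10*B)
g(D) = 9
1/(g(-230) + l(22)*S(19, 4)) = 1/(9 - 10*22*4) = 1/(9 - 220*4) = 1/(9 - 880) = 1/(-871) = -1/871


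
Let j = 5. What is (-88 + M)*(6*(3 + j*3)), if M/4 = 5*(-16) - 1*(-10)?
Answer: -39744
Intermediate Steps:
M = -280 (M = 4*(5*(-16) - 1*(-10)) = 4*(-80 + 10) = 4*(-70) = -280)
(-88 + M)*(6*(3 + j*3)) = (-88 - 280)*(6*(3 + 5*3)) = -2208*(3 + 15) = -2208*18 = -368*108 = -39744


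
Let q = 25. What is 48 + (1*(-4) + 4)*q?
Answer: 48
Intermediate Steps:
48 + (1*(-4) + 4)*q = 48 + (1*(-4) + 4)*25 = 48 + (-4 + 4)*25 = 48 + 0*25 = 48 + 0 = 48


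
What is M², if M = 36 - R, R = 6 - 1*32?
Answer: 3844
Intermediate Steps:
R = -26 (R = 6 - 32 = -26)
M = 62 (M = 36 - 1*(-26) = 36 + 26 = 62)
M² = 62² = 3844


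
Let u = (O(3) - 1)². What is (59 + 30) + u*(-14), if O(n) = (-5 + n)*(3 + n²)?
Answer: -8661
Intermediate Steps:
u = 625 (u = ((-15 + 3³ - 5*3² + 3*3) - 1)² = ((-15 + 27 - 5*9 + 9) - 1)² = ((-15 + 27 - 45 + 9) - 1)² = (-24 - 1)² = (-25)² = 625)
(59 + 30) + u*(-14) = (59 + 30) + 625*(-14) = 89 - 8750 = -8661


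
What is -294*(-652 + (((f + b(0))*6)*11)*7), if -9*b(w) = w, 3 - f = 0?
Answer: -215796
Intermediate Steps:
f = 3 (f = 3 - 1*0 = 3 + 0 = 3)
b(w) = -w/9
-294*(-652 + (((f + b(0))*6)*11)*7) = -294*(-652 + (((3 - 1/9*0)*6)*11)*7) = -294*(-652 + (((3 + 0)*6)*11)*7) = -294*(-652 + ((3*6)*11)*7) = -294*(-652 + (18*11)*7) = -294*(-652 + 198*7) = -294*(-652 + 1386) = -294*734 = -215796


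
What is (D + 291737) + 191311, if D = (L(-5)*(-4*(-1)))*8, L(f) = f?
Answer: 482888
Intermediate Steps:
D = -160 (D = -(-20)*(-1)*8 = -5*4*8 = -20*8 = -160)
(D + 291737) + 191311 = (-160 + 291737) + 191311 = 291577 + 191311 = 482888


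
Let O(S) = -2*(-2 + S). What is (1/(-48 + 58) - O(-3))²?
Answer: 9801/100 ≈ 98.010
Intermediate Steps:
O(S) = 4 - 2*S
(1/(-48 + 58) - O(-3))² = (1/(-48 + 58) - (4 - 2*(-3)))² = (1/10 - (4 + 6))² = (⅒ - 1*10)² = (⅒ - 10)² = (-99/10)² = 9801/100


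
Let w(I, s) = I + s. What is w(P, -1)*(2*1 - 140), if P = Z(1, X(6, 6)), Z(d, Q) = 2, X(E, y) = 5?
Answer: -138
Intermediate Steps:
P = 2
w(P, -1)*(2*1 - 140) = (2 - 1)*(2*1 - 140) = 1*(2 - 140) = 1*(-138) = -138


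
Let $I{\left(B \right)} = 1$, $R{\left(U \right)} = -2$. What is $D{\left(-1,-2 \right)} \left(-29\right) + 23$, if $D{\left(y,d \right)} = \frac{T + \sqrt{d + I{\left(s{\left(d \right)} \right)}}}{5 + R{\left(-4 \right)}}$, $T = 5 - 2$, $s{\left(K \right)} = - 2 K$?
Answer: $-6 - \frac{29 i}{3} \approx -6.0 - 9.6667 i$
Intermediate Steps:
$T = 3$
$D{\left(y,d \right)} = 1 + \frac{\sqrt{1 + d}}{3}$ ($D{\left(y,d \right)} = \frac{3 + \sqrt{d + 1}}{5 - 2} = \frac{3 + \sqrt{1 + d}}{3} = \left(3 + \sqrt{1 + d}\right) \frac{1}{3} = 1 + \frac{\sqrt{1 + d}}{3}$)
$D{\left(-1,-2 \right)} \left(-29\right) + 23 = \left(1 + \frac{\sqrt{1 - 2}}{3}\right) \left(-29\right) + 23 = \left(1 + \frac{\sqrt{-1}}{3}\right) \left(-29\right) + 23 = \left(1 + \frac{i}{3}\right) \left(-29\right) + 23 = \left(-29 - \frac{29 i}{3}\right) + 23 = -6 - \frac{29 i}{3}$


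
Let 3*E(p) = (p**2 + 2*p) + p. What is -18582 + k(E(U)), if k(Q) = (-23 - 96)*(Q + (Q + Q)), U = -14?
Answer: -36908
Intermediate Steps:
E(p) = p + p**2/3 (E(p) = ((p**2 + 2*p) + p)/3 = (p**2 + 3*p)/3 = p + p**2/3)
k(Q) = -357*Q (k(Q) = -119*(Q + 2*Q) = -357*Q)
-18582 + k(E(U)) = -18582 - 119*(-14)*(3 - 14) = -18582 - 119*(-14)*(-11) = -18582 - 357*154/3 = -18582 - 18326 = -36908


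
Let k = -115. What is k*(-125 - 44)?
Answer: 19435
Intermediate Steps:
k*(-125 - 44) = -115*(-125 - 44) = -115*(-169) = 19435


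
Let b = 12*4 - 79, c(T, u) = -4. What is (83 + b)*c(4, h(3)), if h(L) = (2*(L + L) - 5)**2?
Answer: -208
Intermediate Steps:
h(L) = (-5 + 4*L)**2 (h(L) = (2*(2*L) - 5)**2 = (4*L - 5)**2 = (-5 + 4*L)**2)
b = -31 (b = 48 - 79 = -31)
(83 + b)*c(4, h(3)) = (83 - 31)*(-4) = 52*(-4) = -208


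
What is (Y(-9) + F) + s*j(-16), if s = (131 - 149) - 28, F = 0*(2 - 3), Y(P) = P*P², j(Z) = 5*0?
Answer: -729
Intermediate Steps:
j(Z) = 0
Y(P) = P³
F = 0 (F = 0*(-1) = 0)
s = -46 (s = -18 - 28 = -46)
(Y(-9) + F) + s*j(-16) = ((-9)³ + 0) - 46*0 = (-729 + 0) + 0 = -729 + 0 = -729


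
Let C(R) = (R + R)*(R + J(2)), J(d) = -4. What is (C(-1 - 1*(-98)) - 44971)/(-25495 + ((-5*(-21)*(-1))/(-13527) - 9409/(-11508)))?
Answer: 465778094796/440960603393 ≈ 1.0563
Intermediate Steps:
C(R) = 2*R*(-4 + R) (C(R) = (R + R)*(R - 4) = (2*R)*(-4 + R) = 2*R*(-4 + R))
(C(-1 - 1*(-98)) - 44971)/(-25495 + ((-5*(-21)*(-1))/(-13527) - 9409/(-11508))) = (2*(-1 - 1*(-98))*(-4 + (-1 - 1*(-98))) - 44971)/(-25495 + ((-5*(-21)*(-1))/(-13527) - 9409/(-11508))) = (2*(-1 + 98)*(-4 + (-1 + 98)) - 44971)/(-25495 + ((105*(-1))*(-1/13527) - 9409*(-1/11508))) = (2*97*(-4 + 97) - 44971)/(-25495 + (-105*(-1/13527) + 9409/11508)) = (2*97*93 - 44971)/(-25495 + (35/4509 + 9409/11508)) = (18042 - 44971)/(-25495 + 14275987/17296524) = -26929/(-440960603393/17296524) = -26929*(-17296524/440960603393) = 465778094796/440960603393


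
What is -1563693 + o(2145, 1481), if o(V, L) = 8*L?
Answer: -1551845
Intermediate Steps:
-1563693 + o(2145, 1481) = -1563693 + 8*1481 = -1563693 + 11848 = -1551845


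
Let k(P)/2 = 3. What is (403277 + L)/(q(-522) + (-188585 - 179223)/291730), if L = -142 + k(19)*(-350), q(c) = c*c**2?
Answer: -58496970275/20747348844424 ≈ -0.0028195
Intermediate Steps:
k(P) = 6 (k(P) = 2*3 = 6)
q(c) = c**3
L = -2242 (L = -142 + 6*(-350) = -142 - 2100 = -2242)
(403277 + L)/(q(-522) + (-188585 - 179223)/291730) = (403277 - 2242)/((-522)**3 + (-188585 - 179223)/291730) = 401035/(-142236648 - 367808*1/291730) = 401035/(-142236648 - 183904/145865) = 401035/(-20747348844424/145865) = 401035*(-145865/20747348844424) = -58496970275/20747348844424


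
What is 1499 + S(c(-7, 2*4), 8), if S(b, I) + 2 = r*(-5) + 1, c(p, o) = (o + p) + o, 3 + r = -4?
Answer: 1533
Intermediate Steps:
r = -7 (r = -3 - 4 = -7)
c(p, o) = p + 2*o
S(b, I) = 34 (S(b, I) = -2 + (-7*(-5) + 1) = -2 + (35 + 1) = -2 + 36 = 34)
1499 + S(c(-7, 2*4), 8) = 1499 + 34 = 1533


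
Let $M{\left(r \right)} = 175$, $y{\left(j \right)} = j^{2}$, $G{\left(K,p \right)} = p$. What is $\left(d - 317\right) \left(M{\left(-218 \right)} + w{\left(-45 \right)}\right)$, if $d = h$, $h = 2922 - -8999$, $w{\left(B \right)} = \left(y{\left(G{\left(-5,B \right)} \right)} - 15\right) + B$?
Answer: $24832560$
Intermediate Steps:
$w{\left(B \right)} = -15 + B + B^{2}$ ($w{\left(B \right)} = \left(B^{2} - 15\right) + B = \left(-15 + B^{2}\right) + B = -15 + B + B^{2}$)
$h = 11921$ ($h = 2922 + 8999 = 11921$)
$d = 11921$
$\left(d - 317\right) \left(M{\left(-218 \right)} + w{\left(-45 \right)}\right) = \left(11921 - 317\right) \left(175 - \left(60 - 2025\right)\right) = 11604 \left(175 - -1965\right) = 11604 \left(175 + 1965\right) = 11604 \cdot 2140 = 24832560$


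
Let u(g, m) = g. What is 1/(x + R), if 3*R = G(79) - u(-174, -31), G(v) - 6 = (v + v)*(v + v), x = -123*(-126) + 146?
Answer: 3/72076 ≈ 4.1623e-5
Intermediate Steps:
x = 15644 (x = 15498 + 146 = 15644)
G(v) = 6 + 4*v**2 (G(v) = 6 + (v + v)*(v + v) = 6 + (2*v)*(2*v) = 6 + 4*v**2)
R = 25144/3 (R = ((6 + 4*79**2) - 1*(-174))/3 = ((6 + 4*6241) + 174)/3 = ((6 + 24964) + 174)/3 = (24970 + 174)/3 = (1/3)*25144 = 25144/3 ≈ 8381.3)
1/(x + R) = 1/(15644 + 25144/3) = 1/(72076/3) = 3/72076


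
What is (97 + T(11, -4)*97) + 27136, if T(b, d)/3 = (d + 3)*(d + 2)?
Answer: 27815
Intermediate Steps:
T(b, d) = 3*(2 + d)*(3 + d) (T(b, d) = 3*((d + 3)*(d + 2)) = 3*((3 + d)*(2 + d)) = 3*((2 + d)*(3 + d)) = 3*(2 + d)*(3 + d))
(97 + T(11, -4)*97) + 27136 = (97 + (18 + 3*(-4)² + 15*(-4))*97) + 27136 = (97 + (18 + 3*16 - 60)*97) + 27136 = (97 + (18 + 48 - 60)*97) + 27136 = (97 + 6*97) + 27136 = (97 + 582) + 27136 = 679 + 27136 = 27815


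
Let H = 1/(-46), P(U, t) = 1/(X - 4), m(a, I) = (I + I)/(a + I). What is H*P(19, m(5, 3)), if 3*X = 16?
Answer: -3/184 ≈ -0.016304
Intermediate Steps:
X = 16/3 (X = (1/3)*16 = 16/3 ≈ 5.3333)
m(a, I) = 2*I/(I + a) (m(a, I) = (2*I)/(I + a) = 2*I/(I + a))
P(U, t) = 3/4 (P(U, t) = 1/(16/3 - 4) = 1/(4/3) = 3/4)
H = -1/46 ≈ -0.021739
H*P(19, m(5, 3)) = -1/46*3/4 = -3/184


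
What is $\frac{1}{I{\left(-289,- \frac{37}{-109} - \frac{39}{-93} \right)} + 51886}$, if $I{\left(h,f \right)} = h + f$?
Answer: $\frac{3379}{174348827} \approx 1.9381 \cdot 10^{-5}$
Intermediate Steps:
$I{\left(h,f \right)} = f + h$
$\frac{1}{I{\left(-289,- \frac{37}{-109} - \frac{39}{-93} \right)} + 51886} = \frac{1}{\left(\left(- \frac{37}{-109} - \frac{39}{-93}\right) - 289\right) + 51886} = \frac{1}{\left(\left(\left(-37\right) \left(- \frac{1}{109}\right) - - \frac{13}{31}\right) - 289\right) + 51886} = \frac{1}{\left(\left(\frac{37}{109} + \frac{13}{31}\right) - 289\right) + 51886} = \frac{1}{\left(\frac{2564}{3379} - 289\right) + 51886} = \frac{1}{- \frac{973967}{3379} + 51886} = \frac{1}{\frac{174348827}{3379}} = \frac{3379}{174348827}$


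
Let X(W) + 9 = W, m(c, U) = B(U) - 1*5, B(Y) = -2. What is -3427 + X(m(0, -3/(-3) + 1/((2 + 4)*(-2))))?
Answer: -3443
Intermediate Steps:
m(c, U) = -7 (m(c, U) = -2 - 1*5 = -2 - 5 = -7)
X(W) = -9 + W
-3427 + X(m(0, -3/(-3) + 1/((2 + 4)*(-2)))) = -3427 + (-9 - 7) = -3427 - 16 = -3443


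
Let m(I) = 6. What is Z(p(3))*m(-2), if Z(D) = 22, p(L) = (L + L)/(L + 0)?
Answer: 132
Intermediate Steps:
p(L) = 2 (p(L) = (2*L)/L = 2)
Z(p(3))*m(-2) = 22*6 = 132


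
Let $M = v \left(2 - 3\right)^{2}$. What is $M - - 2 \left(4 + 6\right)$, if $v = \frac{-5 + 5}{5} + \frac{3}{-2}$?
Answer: $\frac{37}{2} \approx 18.5$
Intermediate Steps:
$v = - \frac{3}{2}$ ($v = 0 \cdot \frac{1}{5} + 3 \left(- \frac{1}{2}\right) = 0 - \frac{3}{2} = - \frac{3}{2} \approx -1.5$)
$M = - \frac{3}{2}$ ($M = - \frac{3 \left(2 - 3\right)^{2}}{2} = - \frac{3 \left(-1\right)^{2}}{2} = \left(- \frac{3}{2}\right) 1 = - \frac{3}{2} \approx -1.5$)
$M - - 2 \left(4 + 6\right) = - \frac{3}{2} - - 2 \left(4 + 6\right) = - \frac{3}{2} - \left(-2\right) 10 = - \frac{3}{2} - -20 = - \frac{3}{2} + 20 = \frac{37}{2}$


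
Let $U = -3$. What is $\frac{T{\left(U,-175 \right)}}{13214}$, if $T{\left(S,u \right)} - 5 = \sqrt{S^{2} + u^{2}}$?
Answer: $\frac{5}{13214} + \frac{17 \sqrt{106}}{13214} \approx 0.013624$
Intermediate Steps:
$T{\left(S,u \right)} = 5 + \sqrt{S^{2} + u^{2}}$
$\frac{T{\left(U,-175 \right)}}{13214} = \frac{5 + \sqrt{\left(-3\right)^{2} + \left(-175\right)^{2}}}{13214} = \left(5 + \sqrt{9 + 30625}\right) \frac{1}{13214} = \left(5 + \sqrt{30634}\right) \frac{1}{13214} = \left(5 + 17 \sqrt{106}\right) \frac{1}{13214} = \frac{5}{13214} + \frac{17 \sqrt{106}}{13214}$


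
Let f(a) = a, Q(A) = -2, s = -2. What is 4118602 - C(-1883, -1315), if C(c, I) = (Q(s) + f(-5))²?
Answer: 4118553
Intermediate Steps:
C(c, I) = 49 (C(c, I) = (-2 - 5)² = (-7)² = 49)
4118602 - C(-1883, -1315) = 4118602 - 1*49 = 4118602 - 49 = 4118553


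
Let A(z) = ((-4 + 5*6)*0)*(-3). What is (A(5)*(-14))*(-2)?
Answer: 0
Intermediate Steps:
A(z) = 0 (A(z) = ((-4 + 30)*0)*(-3) = (26*0)*(-3) = 0*(-3) = 0)
(A(5)*(-14))*(-2) = (0*(-14))*(-2) = 0*(-2) = 0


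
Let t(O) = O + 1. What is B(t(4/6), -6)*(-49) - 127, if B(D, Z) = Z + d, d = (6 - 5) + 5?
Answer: -127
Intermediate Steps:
t(O) = 1 + O
d = 6 (d = 1 + 5 = 6)
B(D, Z) = 6 + Z (B(D, Z) = Z + 6 = 6 + Z)
B(t(4/6), -6)*(-49) - 127 = (6 - 6)*(-49) - 127 = 0*(-49) - 127 = 0 - 127 = -127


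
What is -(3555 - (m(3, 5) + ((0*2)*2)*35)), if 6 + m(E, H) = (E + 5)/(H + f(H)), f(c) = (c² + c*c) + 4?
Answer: -210091/59 ≈ -3560.9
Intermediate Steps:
f(c) = 4 + 2*c² (f(c) = (c² + c²) + 4 = 2*c² + 4 = 4 + 2*c²)
m(E, H) = -6 + (5 + E)/(4 + H + 2*H²) (m(E, H) = -6 + (E + 5)/(H + (4 + 2*H²)) = -6 + (5 + E)/(4 + H + 2*H²))
-(3555 - (m(3, 5) + ((0*2)*2)*35)) = -(3555 - ((-19 + 3 - 12*5² - 6*5)/(4 + 5 + 2*5²) + ((0*2)*2)*35)) = -(3555 - ((-19 + 3 - 12*25 - 30)/(4 + 5 + 2*25) + (0*2)*35)) = -(3555 - ((-19 + 3 - 300 - 30)/(4 + 5 + 50) + 0*35)) = -(3555 - (-346/59 + 0)) = -(3555 - 1*(-346/59)) = -(3555 + 346/59) = -1*210091/59 = -210091/59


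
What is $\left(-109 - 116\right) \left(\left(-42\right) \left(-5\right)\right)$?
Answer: $-47250$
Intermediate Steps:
$\left(-109 - 116\right) \left(\left(-42\right) \left(-5\right)\right) = \left(-225\right) 210 = -47250$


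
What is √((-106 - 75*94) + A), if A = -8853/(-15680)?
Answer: I*√560986135/280 ≈ 84.59*I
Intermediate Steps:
A = 8853/15680 (A = -8853*(-1/15680) = 8853/15680 ≈ 0.56460)
√((-106 - 75*94) + A) = √((-106 - 75*94) + 8853/15680) = √((-106 - 7050) + 8853/15680) = √(-7156 + 8853/15680) = √(-112197227/15680) = I*√560986135/280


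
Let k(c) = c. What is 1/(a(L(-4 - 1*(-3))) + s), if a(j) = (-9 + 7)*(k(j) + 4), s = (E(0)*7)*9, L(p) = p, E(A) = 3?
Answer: 1/183 ≈ 0.0054645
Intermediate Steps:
s = 189 (s = (3*7)*9 = 21*9 = 189)
a(j) = -8 - 2*j (a(j) = (-9 + 7)*(j + 4) = -2*(4 + j) = -8 - 2*j)
1/(a(L(-4 - 1*(-3))) + s) = 1/((-8 - 2*(-4 - 1*(-3))) + 189) = 1/((-8 - 2*(-4 + 3)) + 189) = 1/((-8 - 2*(-1)) + 189) = 1/((-8 + 2) + 189) = 1/(-6 + 189) = 1/183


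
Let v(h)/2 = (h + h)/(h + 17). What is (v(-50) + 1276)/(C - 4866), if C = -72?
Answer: -21154/81477 ≈ -0.25963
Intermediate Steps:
v(h) = 4*h/(17 + h) (v(h) = 2*((h + h)/(h + 17)) = 2*((2*h)/(17 + h)) = 2*(2*h/(17 + h)) = 4*h/(17 + h))
(v(-50) + 1276)/(C - 4866) = (4*(-50)/(17 - 50) + 1276)/(-72 - 4866) = (4*(-50)/(-33) + 1276)/(-4938) = (4*(-50)*(-1/33) + 1276)*(-1/4938) = (200/33 + 1276)*(-1/4938) = (42308/33)*(-1/4938) = -21154/81477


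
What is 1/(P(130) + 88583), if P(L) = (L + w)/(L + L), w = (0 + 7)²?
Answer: 260/23031759 ≈ 1.1289e-5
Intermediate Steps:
w = 49 (w = 7² = 49)
P(L) = (49 + L)/(2*L) (P(L) = (L + 49)/(L + L) = (49 + L)/((2*L)) = (49 + L)*(1/(2*L)) = (49 + L)/(2*L))
1/(P(130) + 88583) = 1/((½)*(49 + 130)/130 + 88583) = 1/((½)*(1/130)*179 + 88583) = 1/(179/260 + 88583) = 1/(23031759/260) = 260/23031759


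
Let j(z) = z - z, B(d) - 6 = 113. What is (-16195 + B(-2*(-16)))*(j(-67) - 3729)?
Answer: 59947404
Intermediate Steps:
B(d) = 119 (B(d) = 6 + 113 = 119)
j(z) = 0
(-16195 + B(-2*(-16)))*(j(-67) - 3729) = (-16195 + 119)*(0 - 3729) = -16076*(-3729) = 59947404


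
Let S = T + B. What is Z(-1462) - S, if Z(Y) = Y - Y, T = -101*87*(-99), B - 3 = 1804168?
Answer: -2674084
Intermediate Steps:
B = 1804171 (B = 3 + 1804168 = 1804171)
T = 869913 (T = -8787*(-99) = 869913)
Z(Y) = 0
S = 2674084 (S = 869913 + 1804171 = 2674084)
Z(-1462) - S = 0 - 1*2674084 = 0 - 2674084 = -2674084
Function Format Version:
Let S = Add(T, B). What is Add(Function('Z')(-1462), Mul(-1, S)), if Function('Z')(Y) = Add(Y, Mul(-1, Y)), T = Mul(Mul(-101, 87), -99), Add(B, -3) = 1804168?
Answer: -2674084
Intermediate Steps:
B = 1804171 (B = Add(3, 1804168) = 1804171)
T = 869913 (T = Mul(-8787, -99) = 869913)
Function('Z')(Y) = 0
S = 2674084 (S = Add(869913, 1804171) = 2674084)
Add(Function('Z')(-1462), Mul(-1, S)) = Add(0, Mul(-1, 2674084)) = Add(0, -2674084) = -2674084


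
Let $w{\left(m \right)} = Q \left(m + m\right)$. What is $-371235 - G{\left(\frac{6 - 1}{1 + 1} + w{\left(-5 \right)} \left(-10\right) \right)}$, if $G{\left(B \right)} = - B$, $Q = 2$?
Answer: $- \frac{742065}{2} \approx -3.7103 \cdot 10^{5}$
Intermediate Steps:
$w{\left(m \right)} = 4 m$ ($w{\left(m \right)} = 2 \left(m + m\right) = 2 \cdot 2 m = 4 m$)
$-371235 - G{\left(\frac{6 - 1}{1 + 1} + w{\left(-5 \right)} \left(-10\right) \right)} = -371235 - - (\frac{6 - 1}{1 + 1} + 4 \left(-5\right) \left(-10\right)) = -371235 - - (\frac{5}{2} - -200) = -371235 - - (5 \cdot \frac{1}{2} + 200) = -371235 - - (\frac{5}{2} + 200) = -371235 - \left(-1\right) \frac{405}{2} = -371235 - - \frac{405}{2} = -371235 + \frac{405}{2} = - \frac{742065}{2}$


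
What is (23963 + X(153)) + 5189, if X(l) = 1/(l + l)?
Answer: 8920513/306 ≈ 29152.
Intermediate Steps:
X(l) = 1/(2*l)
(23963 + X(153)) + 5189 = (23963 + (1/2)/153) + 5189 = (23963 + (1/2)*(1/153)) + 5189 = (23963 + 1/306) + 5189 = 7332679/306 + 5189 = 8920513/306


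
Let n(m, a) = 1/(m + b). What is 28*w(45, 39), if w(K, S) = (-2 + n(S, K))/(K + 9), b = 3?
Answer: -83/81 ≈ -1.0247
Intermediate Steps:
n(m, a) = 1/(3 + m) (n(m, a) = 1/(m + 3) = 1/(3 + m))
w(K, S) = (-2 + 1/(3 + S))/(9 + K) (w(K, S) = (-2 + 1/(3 + S))/(K + 9) = (-2 + 1/(3 + S))/(9 + K))
28*w(45, 39) = 28*((-5 - 2*39)/((3 + 39)*(9 + 45))) = 28*((-5 - 78)/(42*54)) = 28*((1/42)*(1/54)*(-83)) = 28*(-83/2268) = -83/81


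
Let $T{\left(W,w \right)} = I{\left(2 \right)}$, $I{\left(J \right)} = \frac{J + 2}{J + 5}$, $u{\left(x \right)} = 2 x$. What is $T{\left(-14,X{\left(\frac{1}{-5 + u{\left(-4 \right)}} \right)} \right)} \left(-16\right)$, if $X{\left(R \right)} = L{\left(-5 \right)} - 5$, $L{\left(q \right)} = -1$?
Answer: $- \frac{64}{7} \approx -9.1429$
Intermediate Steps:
$X{\left(R \right)} = -6$ ($X{\left(R \right)} = -1 - 5 = -6$)
$I{\left(J \right)} = \frac{2 + J}{5 + J}$
$T{\left(W,w \right)} = \frac{4}{7}$ ($T{\left(W,w \right)} = \frac{2 + 2}{5 + 2} = \frac{1}{7} \cdot 4 = \frac{4}{7}$)
$T{\left(-14,X{\left(\frac{1}{-5 + u{\left(-4 \right)}} \right)} \right)} \left(-16\right) = \frac{4}{7} \left(-16\right) = - \frac{64}{7}$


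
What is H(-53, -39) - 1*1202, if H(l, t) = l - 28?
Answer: -1283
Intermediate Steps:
H(l, t) = -28 + l
H(-53, -39) - 1*1202 = (-28 - 53) - 1*1202 = -81 - 1202 = -1283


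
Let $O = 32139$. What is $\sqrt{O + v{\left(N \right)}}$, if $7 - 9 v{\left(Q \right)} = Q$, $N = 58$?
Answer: $\frac{20 \sqrt{723}}{3} \approx 179.26$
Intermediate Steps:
$v{\left(Q \right)} = \frac{7}{9} - \frac{Q}{9}$
$\sqrt{O + v{\left(N \right)}} = \sqrt{32139 + \left(\frac{7}{9} - \frac{58}{9}\right)} = \sqrt{32139 - \frac{17}{3}} = \sqrt{\frac{96400}{3}} = \frac{20 \sqrt{723}}{3}$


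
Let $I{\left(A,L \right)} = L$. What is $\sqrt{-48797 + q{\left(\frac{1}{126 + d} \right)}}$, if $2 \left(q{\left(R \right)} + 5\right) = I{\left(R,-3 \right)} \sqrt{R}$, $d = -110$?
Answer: $\frac{i \sqrt{780838}}{4} \approx 220.91 i$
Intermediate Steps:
$q{\left(R \right)} = -5 - \frac{3 \sqrt{R}}{2}$ ($q{\left(R \right)} = -5 + \frac{\left(-3\right) \sqrt{R}}{2} = -5 - \frac{3 \sqrt{R}}{2}$)
$\sqrt{-48797 + q{\left(\frac{1}{126 + d} \right)}} = \sqrt{-48797 - \left(5 + \frac{3 \sqrt{\frac{1}{126 - 110}}}{2}\right)} = \sqrt{-48797 - \left(5 + \frac{3 \sqrt{\frac{1}{16}}}{2}\right)} = \sqrt{-48797 - \left(5 + \frac{3}{2 \cdot 4}\right)} = \sqrt{-48797 - \frac{43}{8}} = \sqrt{- \frac{390419}{8}} = \frac{i \sqrt{780838}}{4}$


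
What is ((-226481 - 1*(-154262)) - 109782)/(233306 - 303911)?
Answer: 60667/23535 ≈ 2.5777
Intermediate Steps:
((-226481 - 1*(-154262)) - 109782)/(233306 - 303911) = ((-226481 + 154262) - 109782)/(-70605) = (-72219 - 109782)*(-1/70605) = -182001*(-1/70605) = 60667/23535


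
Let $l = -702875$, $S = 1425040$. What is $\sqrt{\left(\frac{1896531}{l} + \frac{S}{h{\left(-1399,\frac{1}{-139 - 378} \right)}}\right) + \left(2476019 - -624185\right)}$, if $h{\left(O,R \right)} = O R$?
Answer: $\frac{\sqrt{140274309396401930510435}}{196664425} \approx 1904.4$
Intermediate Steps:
$\sqrt{\left(\frac{1896531}{l} + \frac{S}{h{\left(-1399,\frac{1}{-139 - 378} \right)}}\right) + \left(2476019 - -624185\right)} = \sqrt{\left(\frac{1896531}{-702875} + \frac{1425040}{\left(-1399\right) \frac{1}{-139 - 378}}\right) + \left(2476019 - -624185\right)} = \sqrt{\left(1896531 \left(- \frac{1}{702875}\right) + \frac{1425040}{\left(-1399\right) \frac{1}{-517}}\right) + \left(2476019 + 624185\right)} = \sqrt{\left(- \frac{1896531}{702875} + \frac{1425040}{\left(-1399\right) \left(- \frac{1}{517}\right)}\right) + 3100204} = \sqrt{\left(- \frac{1896531}{702875} + \frac{1425040}{\frac{1399}{517}}\right) + 3100204} = \sqrt{\left(- \frac{1896531}{702875} + 1425040 \cdot \frac{517}{1399}\right) + 3100204} = \sqrt{\left(- \frac{1896531}{702875} + \frac{736745680}{1399}\right) + 3100204} = \sqrt{\frac{517837466583131}{983322125} + 3100204} = \sqrt{\frac{3566336651796631}{983322125}} = \frac{\sqrt{140274309396401930510435}}{196664425}$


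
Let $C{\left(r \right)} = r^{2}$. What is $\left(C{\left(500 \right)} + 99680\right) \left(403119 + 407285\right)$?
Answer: $283382070720$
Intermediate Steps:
$\left(C{\left(500 \right)} + 99680\right) \left(403119 + 407285\right) = \left(500^{2} + 99680\right) \left(403119 + 407285\right) = \left(250000 + 99680\right) 810404 = 349680 \cdot 810404 = 283382070720$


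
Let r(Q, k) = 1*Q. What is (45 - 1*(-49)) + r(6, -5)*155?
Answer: 1024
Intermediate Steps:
r(Q, k) = Q
(45 - 1*(-49)) + r(6, -5)*155 = (45 - 1*(-49)) + 6*155 = (45 + 49) + 930 = 94 + 930 = 1024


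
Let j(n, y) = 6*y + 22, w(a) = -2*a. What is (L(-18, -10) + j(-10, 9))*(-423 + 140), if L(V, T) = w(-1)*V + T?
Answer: -8490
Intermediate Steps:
j(n, y) = 22 + 6*y
L(V, T) = T + 2*V (L(V, T) = (-2*(-1))*V + T = 2*V + T = T + 2*V)
(L(-18, -10) + j(-10, 9))*(-423 + 140) = ((-10 + 2*(-18)) + (22 + 6*9))*(-423 + 140) = ((-10 - 36) + (22 + 54))*(-283) = (-46 + 76)*(-283) = 30*(-283) = -8490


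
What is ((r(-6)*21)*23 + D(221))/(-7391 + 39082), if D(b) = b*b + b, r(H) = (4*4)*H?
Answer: 2694/31691 ≈ 0.085008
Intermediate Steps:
r(H) = 16*H
D(b) = b + b**2 (D(b) = b**2 + b = b + b**2)
((r(-6)*21)*23 + D(221))/(-7391 + 39082) = (((16*(-6))*21)*23 + 221*(1 + 221))/(-7391 + 39082) = (-96*21*23 + 221*222)/31691 = (-2016*23 + 49062)*(1/31691) = (-46368 + 49062)*(1/31691) = 2694*(1/31691) = 2694/31691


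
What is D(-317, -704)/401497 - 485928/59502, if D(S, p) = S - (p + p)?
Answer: -32505619589/3981645749 ≈ -8.1639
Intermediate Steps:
D(S, p) = S - 2*p
D(-317, -704)/401497 - 485928/59502 = (-317 - 2*(-704))/401497 - 485928/59502 = (-317 + 1408)*(1/401497) - 485928*1/59502 = 1091*(1/401497) - 80988/9917 = 1091/401497 - 80988/9917 = -32505619589/3981645749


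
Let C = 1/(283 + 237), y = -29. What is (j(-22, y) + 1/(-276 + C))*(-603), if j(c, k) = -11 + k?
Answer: 3461991840/143519 ≈ 24122.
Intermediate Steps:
C = 1/520 ≈ 0.0019231
(j(-22, y) + 1/(-276 + C))*(-603) = ((-11 - 29) + 1/(-276 + 1/520))*(-603) = (-40 + 1/(-143519/520))*(-603) = (-40 - 520/143519)*(-603) = -5741280/143519*(-603) = 3461991840/143519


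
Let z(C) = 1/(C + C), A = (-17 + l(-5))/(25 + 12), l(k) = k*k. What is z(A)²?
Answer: 1369/256 ≈ 5.3477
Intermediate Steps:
l(k) = k²
A = 8/37 (A = (-17 + (-5)²)/(25 + 12) = (-17 + 25)/37 = 8*(1/37) = 8/37 ≈ 0.21622)
z(C) = 1/(2*C)
z(A)² = (1/(2*(8/37)))² = ((½)*(37/8))² = (37/16)² = 1369/256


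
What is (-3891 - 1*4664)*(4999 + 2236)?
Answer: -61895425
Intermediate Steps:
(-3891 - 1*4664)*(4999 + 2236) = (-3891 - 4664)*7235 = -8555*7235 = -61895425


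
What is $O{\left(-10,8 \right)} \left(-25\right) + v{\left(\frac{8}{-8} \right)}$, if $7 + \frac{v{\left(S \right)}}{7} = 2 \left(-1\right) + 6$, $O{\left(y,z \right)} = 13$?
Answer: $-346$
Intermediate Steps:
$v{\left(S \right)} = -21$ ($v{\left(S \right)} = -49 + 7 \left(2 \left(-1\right) + 6\right) = -49 + 7 \left(-2 + 6\right) = -49 + 7 \cdot 4 = -49 + 28 = -21$)
$O{\left(-10,8 \right)} \left(-25\right) + v{\left(\frac{8}{-8} \right)} = 13 \left(-25\right) - 21 = -325 - 21 = -346$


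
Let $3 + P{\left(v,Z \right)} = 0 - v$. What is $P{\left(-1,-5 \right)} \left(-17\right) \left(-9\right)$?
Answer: $-306$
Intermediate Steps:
$P{\left(v,Z \right)} = -3 - v$ ($P{\left(v,Z \right)} = -3 + \left(0 - v\right) = -3 - v$)
$P{\left(-1,-5 \right)} \left(-17\right) \left(-9\right) = \left(-3 - -1\right) \left(-17\right) \left(-9\right) = \left(-3 + 1\right) \left(-17\right) \left(-9\right) = \left(-2\right) \left(-17\right) \left(-9\right) = 34 \left(-9\right) = -306$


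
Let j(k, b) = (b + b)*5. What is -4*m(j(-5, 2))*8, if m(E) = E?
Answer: -640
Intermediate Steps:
j(k, b) = 10*b (j(k, b) = (2*b)*5 = 10*b)
-4*m(j(-5, 2))*8 = -40*2*8 = -4*20*8 = -80*8 = -640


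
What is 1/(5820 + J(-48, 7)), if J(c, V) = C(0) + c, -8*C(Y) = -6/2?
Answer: 8/46179 ≈ 0.00017324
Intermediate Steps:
C(Y) = 3/8 (C(Y) = -(-3)/(4*2) = -⅛*(-3) = 3/8)
J(c, V) = 3/8 + c
1/(5820 + J(-48, 7)) = 1/(5820 + (3/8 - 48)) = 1/(5820 - 381/8) = 1/(46179/8) = 8/46179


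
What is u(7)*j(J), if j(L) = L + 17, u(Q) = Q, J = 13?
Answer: 210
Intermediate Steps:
j(L) = 17 + L
u(7)*j(J) = 7*(17 + 13) = 7*30 = 210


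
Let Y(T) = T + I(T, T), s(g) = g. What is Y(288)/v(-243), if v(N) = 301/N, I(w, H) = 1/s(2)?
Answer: -140211/602 ≈ -232.91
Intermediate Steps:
I(w, H) = ½ (I(w, H) = 1/2 = ½)
Y(T) = ½ + T (Y(T) = T + ½ = ½ + T)
Y(288)/v(-243) = (½ + 288)/((301/(-243))) = 577/(2*((301*(-1/243)))) = 577/(2*(-301/243)) = (577/2)*(-243/301) = -140211/602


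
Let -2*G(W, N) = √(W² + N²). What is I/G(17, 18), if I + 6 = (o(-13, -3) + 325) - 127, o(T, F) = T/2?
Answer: -371*√613/613 ≈ -14.985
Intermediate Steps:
o(T, F) = T/2 (o(T, F) = T*(½) = T/2)
G(W, N) = -√(N² + W²)/2 (G(W, N) = -√(W² + N²)/2 = -√(N² + W²)/2)
I = 371/2 (I = -6 + (((½)*(-13) + 325) - 127) = -6 + ((-13/2 + 325) - 127) = -6 + (637/2 - 127) = -6 + 383/2 = 371/2 ≈ 185.50)
I/G(17, 18) = 371/(2*((-√(18² + 17²)/2))) = 371/(2*((-√(324 + 289)/2))) = 371/(2*((-√613/2))) = 371*(-2*√613/613)/2 = -371*√613/613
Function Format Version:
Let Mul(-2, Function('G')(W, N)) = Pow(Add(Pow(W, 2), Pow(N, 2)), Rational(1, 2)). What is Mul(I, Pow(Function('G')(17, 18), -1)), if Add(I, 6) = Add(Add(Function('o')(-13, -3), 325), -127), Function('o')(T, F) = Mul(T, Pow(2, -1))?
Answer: Mul(Rational(-371, 613), Pow(613, Rational(1, 2))) ≈ -14.985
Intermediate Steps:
Function('o')(T, F) = Mul(Rational(1, 2), T) (Function('o')(T, F) = Mul(T, Rational(1, 2)) = Mul(Rational(1, 2), T))
Function('G')(W, N) = Mul(Rational(-1, 2), Pow(Add(Pow(N, 2), Pow(W, 2)), Rational(1, 2))) (Function('G')(W, N) = Mul(Rational(-1, 2), Pow(Add(Pow(W, 2), Pow(N, 2)), Rational(1, 2))) = Mul(Rational(-1, 2), Pow(Add(Pow(N, 2), Pow(W, 2)), Rational(1, 2))))
I = Rational(371, 2) (I = Add(-6, Add(Add(Mul(Rational(1, 2), -13), 325), -127)) = Add(-6, Add(Add(Rational(-13, 2), 325), -127)) = Add(-6, Add(Rational(637, 2), -127)) = Add(-6, Rational(383, 2)) = Rational(371, 2) ≈ 185.50)
Mul(I, Pow(Function('G')(17, 18), -1)) = Mul(Rational(371, 2), Pow(Mul(Rational(-1, 2), Pow(Add(Pow(18, 2), Pow(17, 2)), Rational(1, 2))), -1)) = Mul(Rational(371, 2), Pow(Mul(Rational(-1, 2), Pow(Add(324, 289), Rational(1, 2))), -1)) = Mul(Rational(371, 2), Pow(Mul(Rational(-1, 2), Pow(613, Rational(1, 2))), -1)) = Mul(Rational(371, 2), Mul(Rational(-2, 613), Pow(613, Rational(1, 2)))) = Mul(Rational(-371, 613), Pow(613, Rational(1, 2)))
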